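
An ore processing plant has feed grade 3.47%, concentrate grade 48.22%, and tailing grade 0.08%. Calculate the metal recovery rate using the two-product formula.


97.8569%

Using the two-product formula:
R = 100 * c * (f - t) / (f * (c - t))
Numerator = 100 * 48.22 * (3.47 - 0.08)
= 100 * 48.22 * 3.39
= 16346.58
Denominator = 3.47 * (48.22 - 0.08)
= 3.47 * 48.14
= 167.0458
R = 16346.58 / 167.0458
= 97.8569%


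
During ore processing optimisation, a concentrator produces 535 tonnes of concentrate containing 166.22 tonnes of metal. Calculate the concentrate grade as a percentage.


Grade = (metal in concentrate / concentrate mass) * 100
= (166.22 / 535) * 100
= 0.3106915888 * 100
= 31.0692%

31.0692%


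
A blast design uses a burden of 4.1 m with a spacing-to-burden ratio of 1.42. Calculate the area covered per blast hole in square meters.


First, find the spacing:
Spacing = burden * ratio = 4.1 * 1.42
= 5.822 m
Then, calculate the area:
Area = burden * spacing = 4.1 * 5.822
= 23.8702 m^2

23.8702 m^2


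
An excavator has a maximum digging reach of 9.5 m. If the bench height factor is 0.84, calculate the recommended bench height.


7.98 m

Bench height = reach * factor
= 9.5 * 0.84
= 7.98 m


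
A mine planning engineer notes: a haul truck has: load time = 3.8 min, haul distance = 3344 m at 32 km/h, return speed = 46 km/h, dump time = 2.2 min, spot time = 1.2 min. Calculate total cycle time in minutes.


17.8317 min

Convert haul speed to m/min: 32 * 1000/60 = 533.3333333 m/min
Haul time = 3344 / 533.3333333 = 6.27 min
Convert return speed to m/min: 46 * 1000/60 = 766.6666667 m/min
Return time = 3344 / 766.6666667 = 4.36173913 min
Total cycle time:
= 3.8 + 6.27 + 2.2 + 4.36173913 + 1.2
= 17.8317 min


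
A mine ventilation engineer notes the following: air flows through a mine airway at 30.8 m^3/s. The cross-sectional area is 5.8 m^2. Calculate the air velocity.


Velocity = flow rate / cross-sectional area
= 30.8 / 5.8
= 5.3103 m/s

5.3103 m/s


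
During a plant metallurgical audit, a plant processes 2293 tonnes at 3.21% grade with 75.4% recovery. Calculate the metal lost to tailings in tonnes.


18.1069 tonnes

Total metal in feed:
= 2293 * 3.21 / 100 = 73.6053 tonnes
Metal recovered:
= 73.6053 * 75.4 / 100 = 55.4983962 tonnes
Metal lost to tailings:
= 73.6053 - 55.4983962
= 18.1069 tonnes


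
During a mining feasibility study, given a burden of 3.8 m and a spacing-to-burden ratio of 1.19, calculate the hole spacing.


Spacing = burden * ratio
= 3.8 * 1.19
= 4.522 m

4.522 m


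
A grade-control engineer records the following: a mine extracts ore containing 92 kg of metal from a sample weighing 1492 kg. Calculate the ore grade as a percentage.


6.1662%

Ore grade = (metal mass / ore mass) * 100
= (92 / 1492) * 100
= 0.06166219839 * 100
= 6.1662%


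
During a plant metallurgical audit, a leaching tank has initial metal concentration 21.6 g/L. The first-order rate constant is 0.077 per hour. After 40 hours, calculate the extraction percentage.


95.4041%

Compute the exponent:
-k * t = -0.077 * 40 = -3.08
Remaining concentration:
C = 21.6 * exp(-3.08)
= 21.6 * 0.04595925665
= 0.9927199436 g/L
Extracted = 21.6 - 0.9927199436 = 20.60728006 g/L
Extraction % = 20.60728006 / 21.6 * 100
= 95.4041%


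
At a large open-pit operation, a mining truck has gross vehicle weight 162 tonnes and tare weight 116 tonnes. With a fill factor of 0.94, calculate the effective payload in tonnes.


Maximum payload = gross - tare
= 162 - 116 = 46 tonnes
Effective payload = max payload * fill factor
= 46 * 0.94
= 43.24 tonnes

43.24 tonnes


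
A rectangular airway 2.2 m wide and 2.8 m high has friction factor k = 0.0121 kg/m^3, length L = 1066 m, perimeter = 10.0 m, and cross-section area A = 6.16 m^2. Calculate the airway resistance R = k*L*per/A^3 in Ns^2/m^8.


Compute the numerator:
k * L * per = 0.0121 * 1066 * 10.0
= 128.986
Compute the denominator:
A^3 = 6.16^3 = 233.744896
Resistance:
R = 128.986 / 233.744896
= 0.5518 Ns^2/m^8

0.5518 Ns^2/m^8


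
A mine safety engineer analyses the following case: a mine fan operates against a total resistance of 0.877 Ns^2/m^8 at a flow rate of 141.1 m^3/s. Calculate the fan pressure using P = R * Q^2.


17460.3772 Pa

Compute Q^2:
Q^2 = 141.1^2 = 19909.21
Compute pressure:
P = R * Q^2 = 0.877 * 19909.21
= 17460.3772 Pa


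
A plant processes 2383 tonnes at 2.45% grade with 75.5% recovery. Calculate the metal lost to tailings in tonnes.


Total metal in feed:
= 2383 * 2.45 / 100 = 58.3835 tonnes
Metal recovered:
= 58.3835 * 75.5 / 100 = 44.0795425 tonnes
Metal lost to tailings:
= 58.3835 - 44.0795425
= 14.304 tonnes

14.304 tonnes


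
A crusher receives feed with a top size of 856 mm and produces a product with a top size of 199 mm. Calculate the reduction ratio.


4.3015

Reduction ratio = feed size / product size
= 856 / 199
= 4.3015


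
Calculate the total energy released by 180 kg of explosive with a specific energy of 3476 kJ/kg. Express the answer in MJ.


Energy = mass * specific_energy / 1000
= 180 * 3476 / 1000
= 625680 / 1000
= 625.68 MJ

625.68 MJ


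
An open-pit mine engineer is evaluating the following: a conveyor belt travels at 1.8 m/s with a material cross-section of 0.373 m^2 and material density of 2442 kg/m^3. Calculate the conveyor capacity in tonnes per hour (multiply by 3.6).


5902.4117 t/h

Volumetric flow = speed * area
= 1.8 * 0.373 = 0.6714 m^3/s
Mass flow = volumetric * density
= 0.6714 * 2442 = 1639.5588 kg/s
Convert to t/h: multiply by 3.6
Capacity = 1639.5588 * 3.6
= 5902.4117 t/h


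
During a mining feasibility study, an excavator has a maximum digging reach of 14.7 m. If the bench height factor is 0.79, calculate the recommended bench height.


11.613 m

Bench height = reach * factor
= 14.7 * 0.79
= 11.613 m


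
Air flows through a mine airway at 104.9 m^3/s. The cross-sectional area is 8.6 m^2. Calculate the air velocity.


Velocity = flow rate / cross-sectional area
= 104.9 / 8.6
= 12.1977 m/s

12.1977 m/s


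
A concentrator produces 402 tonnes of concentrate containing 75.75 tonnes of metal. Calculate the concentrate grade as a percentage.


18.8433%

Grade = (metal in concentrate / concentrate mass) * 100
= (75.75 / 402) * 100
= 0.1884328358 * 100
= 18.8433%


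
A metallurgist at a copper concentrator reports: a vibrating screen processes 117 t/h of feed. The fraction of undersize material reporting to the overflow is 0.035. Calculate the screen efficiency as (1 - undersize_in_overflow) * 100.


96.5%

Screen efficiency = (1 - fraction of undersize in overflow) * 100
= (1 - 0.035) * 100
= 0.965 * 100
= 96.5%


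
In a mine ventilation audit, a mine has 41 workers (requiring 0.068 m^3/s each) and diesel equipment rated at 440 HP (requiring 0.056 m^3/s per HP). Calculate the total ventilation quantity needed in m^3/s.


Airflow for workers:
Q_people = 41 * 0.068 = 2.788 m^3/s
Airflow for diesel equipment:
Q_diesel = 440 * 0.056 = 24.64 m^3/s
Total ventilation:
Q_total = 2.788 + 24.64
= 27.428 m^3/s

27.428 m^3/s


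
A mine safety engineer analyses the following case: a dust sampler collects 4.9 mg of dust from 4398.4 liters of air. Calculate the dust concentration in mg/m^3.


1.114 mg/m^3

Convert liters to m^3: 1 m^3 = 1000 L
Concentration = mass / volume * 1000
= 4.9 / 4398.4 * 1000
= 0.00111404147 * 1000
= 1.114 mg/m^3


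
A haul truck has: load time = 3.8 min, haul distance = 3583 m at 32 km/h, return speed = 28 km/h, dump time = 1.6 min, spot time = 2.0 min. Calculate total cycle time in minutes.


Convert haul speed to m/min: 32 * 1000/60 = 533.3333333 m/min
Haul time = 3583 / 533.3333333 = 6.718125 min
Convert return speed to m/min: 28 * 1000/60 = 466.6666667 m/min
Return time = 3583 / 466.6666667 = 7.677857143 min
Total cycle time:
= 3.8 + 6.718125 + 1.6 + 7.677857143 + 2.0
= 21.796 min

21.796 min


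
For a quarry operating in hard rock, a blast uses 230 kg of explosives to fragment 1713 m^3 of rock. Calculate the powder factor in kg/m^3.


Powder factor = explosive mass / rock volume
= 230 / 1713
= 0.1343 kg/m^3

0.1343 kg/m^3


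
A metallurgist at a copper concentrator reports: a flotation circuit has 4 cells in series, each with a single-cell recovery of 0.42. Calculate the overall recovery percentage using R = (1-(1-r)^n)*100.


88.6835%

Complement of single-cell recovery:
1 - r = 1 - 0.42 = 0.58
Raise to power n:
(1 - r)^4 = 0.58^4 = 0.11316496
Overall recovery:
R = (1 - 0.11316496) * 100
= 88.6835%


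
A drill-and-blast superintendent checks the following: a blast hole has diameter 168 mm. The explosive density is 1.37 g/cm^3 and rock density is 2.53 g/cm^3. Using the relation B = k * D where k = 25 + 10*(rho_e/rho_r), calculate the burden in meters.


5.1097 m

First, compute k:
rho_e / rho_r = 1.37 / 2.53 = 0.5415019763
k = 25 + 10 * 0.5415019763 = 30.41501976
Then, compute burden:
B = k * D / 1000 = 30.41501976 * 168 / 1000
= 5109.72332 / 1000
= 5.1097 m


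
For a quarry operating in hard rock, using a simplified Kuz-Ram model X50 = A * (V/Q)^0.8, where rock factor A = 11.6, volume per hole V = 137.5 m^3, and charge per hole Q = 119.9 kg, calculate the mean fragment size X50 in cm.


Compute V/Q:
V/Q = 137.5 / 119.9 = 1.146788991
Raise to the power 0.8:
(V/Q)^0.8 = 1.146788991^0.8 = 1.115801169
Multiply by A:
X50 = 11.6 * 1.115801169
= 12.9433 cm

12.9433 cm


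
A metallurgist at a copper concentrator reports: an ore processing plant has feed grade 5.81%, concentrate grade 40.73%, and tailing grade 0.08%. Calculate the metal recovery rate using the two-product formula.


Using the two-product formula:
R = 100 * c * (f - t) / (f * (c - t))
Numerator = 100 * 40.73 * (5.81 - 0.08)
= 100 * 40.73 * 5.73
= 23338.29
Denominator = 5.81 * (40.73 - 0.08)
= 5.81 * 40.65
= 236.1765
R = 23338.29 / 236.1765
= 98.8172%

98.8172%


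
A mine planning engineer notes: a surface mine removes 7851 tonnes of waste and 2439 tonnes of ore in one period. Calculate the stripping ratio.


Stripping ratio = waste tonnage / ore tonnage
= 7851 / 2439
= 3.2189

3.2189


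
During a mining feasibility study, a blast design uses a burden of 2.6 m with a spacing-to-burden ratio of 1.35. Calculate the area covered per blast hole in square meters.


9.126 m^2

First, find the spacing:
Spacing = burden * ratio = 2.6 * 1.35
= 3.51 m
Then, calculate the area:
Area = burden * spacing = 2.6 * 3.51
= 9.126 m^2


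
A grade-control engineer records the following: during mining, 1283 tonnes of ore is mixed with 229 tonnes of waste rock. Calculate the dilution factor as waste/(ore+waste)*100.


Total material = ore + waste
= 1283 + 229 = 1512 tonnes
Dilution = waste / total * 100
= 229 / 1512 * 100
= 0.1514550265 * 100
= 15.1455%

15.1455%


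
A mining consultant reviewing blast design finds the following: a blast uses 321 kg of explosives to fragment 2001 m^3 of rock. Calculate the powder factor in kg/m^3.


Powder factor = explosive mass / rock volume
= 321 / 2001
= 0.1604 kg/m^3

0.1604 kg/m^3


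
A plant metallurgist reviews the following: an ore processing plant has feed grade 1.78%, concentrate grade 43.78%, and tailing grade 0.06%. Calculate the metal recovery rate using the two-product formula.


Using the two-product formula:
R = 100 * c * (f - t) / (f * (c - t))
Numerator = 100 * 43.78 * (1.78 - 0.06)
= 100 * 43.78 * 1.72
= 7530.16
Denominator = 1.78 * (43.78 - 0.06)
= 1.78 * 43.72
= 77.8216
R = 7530.16 / 77.8216
= 96.7618%

96.7618%


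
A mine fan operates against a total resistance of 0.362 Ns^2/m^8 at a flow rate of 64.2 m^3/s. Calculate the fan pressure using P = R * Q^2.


1492.0337 Pa

Compute Q^2:
Q^2 = 64.2^2 = 4121.64
Compute pressure:
P = R * Q^2 = 0.362 * 4121.64
= 1492.0337 Pa


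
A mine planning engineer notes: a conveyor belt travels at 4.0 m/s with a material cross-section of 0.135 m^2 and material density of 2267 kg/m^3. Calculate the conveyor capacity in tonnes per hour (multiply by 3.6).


Volumetric flow = speed * area
= 4.0 * 0.135 = 0.54 m^3/s
Mass flow = volumetric * density
= 0.54 * 2267 = 1224.18 kg/s
Convert to t/h: multiply by 3.6
Capacity = 1224.18 * 3.6
= 4407.048 t/h

4407.048 t/h


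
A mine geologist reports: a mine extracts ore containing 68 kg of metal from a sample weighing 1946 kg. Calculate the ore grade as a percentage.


3.4943%

Ore grade = (metal mass / ore mass) * 100
= (68 / 1946) * 100
= 0.03494347379 * 100
= 3.4943%


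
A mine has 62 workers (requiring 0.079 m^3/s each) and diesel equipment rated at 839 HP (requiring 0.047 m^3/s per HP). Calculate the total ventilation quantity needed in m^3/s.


44.331 m^3/s

Airflow for workers:
Q_people = 62 * 0.079 = 4.898 m^3/s
Airflow for diesel equipment:
Q_diesel = 839 * 0.047 = 39.433 m^3/s
Total ventilation:
Q_total = 4.898 + 39.433
= 44.331 m^3/s


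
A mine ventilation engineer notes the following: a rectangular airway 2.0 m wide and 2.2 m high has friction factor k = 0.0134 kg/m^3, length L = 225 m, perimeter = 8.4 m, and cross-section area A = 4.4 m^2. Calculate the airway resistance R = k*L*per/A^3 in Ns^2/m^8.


0.2973 Ns^2/m^8

Compute the numerator:
k * L * per = 0.0134 * 225 * 8.4
= 25.326
Compute the denominator:
A^3 = 4.4^3 = 85.184
Resistance:
R = 25.326 / 85.184
= 0.2973 Ns^2/m^8


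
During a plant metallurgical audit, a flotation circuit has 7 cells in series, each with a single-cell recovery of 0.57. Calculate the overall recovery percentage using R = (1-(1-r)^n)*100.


99.7282%

Complement of single-cell recovery:
1 - r = 1 - 0.57 = 0.43
Raise to power n:
(1 - r)^7 = 0.43^7 = 0.002718186111
Overall recovery:
R = (1 - 0.002718186111) * 100
= 99.7282%


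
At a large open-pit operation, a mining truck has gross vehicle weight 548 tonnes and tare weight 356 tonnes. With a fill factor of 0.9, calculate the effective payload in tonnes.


Maximum payload = gross - tare
= 548 - 356 = 192 tonnes
Effective payload = max payload * fill factor
= 192 * 0.9
= 172.8 tonnes

172.8 tonnes


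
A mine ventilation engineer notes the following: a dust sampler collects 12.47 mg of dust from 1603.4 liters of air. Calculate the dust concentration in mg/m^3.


Convert liters to m^3: 1 m^3 = 1000 L
Concentration = mass / volume * 1000
= 12.47 / 1603.4 * 1000
= 0.0077772234 * 1000
= 7.7772 mg/m^3

7.7772 mg/m^3


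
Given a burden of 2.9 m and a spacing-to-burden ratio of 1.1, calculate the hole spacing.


Spacing = burden * ratio
= 2.9 * 1.1
= 3.19 m

3.19 m


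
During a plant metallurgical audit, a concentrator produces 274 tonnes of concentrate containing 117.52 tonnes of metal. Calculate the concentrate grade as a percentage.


42.8905%

Grade = (metal in concentrate / concentrate mass) * 100
= (117.52 / 274) * 100
= 0.4289051095 * 100
= 42.8905%


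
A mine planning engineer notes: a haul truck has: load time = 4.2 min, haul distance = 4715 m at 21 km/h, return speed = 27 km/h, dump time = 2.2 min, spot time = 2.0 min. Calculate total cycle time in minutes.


Convert haul speed to m/min: 21 * 1000/60 = 350 m/min
Haul time = 4715 / 350 = 13.47142857 min
Convert return speed to m/min: 27 * 1000/60 = 450 m/min
Return time = 4715 / 450 = 10.47777778 min
Total cycle time:
= 4.2 + 13.47142857 + 2.2 + 10.47777778 + 2.0
= 32.3492 min

32.3492 min


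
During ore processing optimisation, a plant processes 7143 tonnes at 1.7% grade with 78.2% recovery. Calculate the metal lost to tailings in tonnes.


Total metal in feed:
= 7143 * 1.7 / 100 = 121.431 tonnes
Metal recovered:
= 121.431 * 78.2 / 100 = 94.959042 tonnes
Metal lost to tailings:
= 121.431 - 94.959042
= 26.472 tonnes

26.472 tonnes


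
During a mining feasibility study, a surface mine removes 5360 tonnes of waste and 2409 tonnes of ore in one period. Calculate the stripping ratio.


2.225

Stripping ratio = waste tonnage / ore tonnage
= 5360 / 2409
= 2.225


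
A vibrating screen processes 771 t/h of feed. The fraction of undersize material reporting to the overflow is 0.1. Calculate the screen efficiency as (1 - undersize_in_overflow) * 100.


Screen efficiency = (1 - fraction of undersize in overflow) * 100
= (1 - 0.1) * 100
= 0.9 * 100
= 90.0%

90.0%


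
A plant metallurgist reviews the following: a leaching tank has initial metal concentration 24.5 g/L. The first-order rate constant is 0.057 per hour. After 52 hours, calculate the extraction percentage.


94.8388%

Compute the exponent:
-k * t = -0.057 * 52 = -2.964
Remaining concentration:
C = 24.5 * exp(-2.964)
= 24.5 * 0.0516120555
= 1.26449536 g/L
Extracted = 24.5 - 1.26449536 = 23.23550464 g/L
Extraction % = 23.23550464 / 24.5 * 100
= 94.8388%


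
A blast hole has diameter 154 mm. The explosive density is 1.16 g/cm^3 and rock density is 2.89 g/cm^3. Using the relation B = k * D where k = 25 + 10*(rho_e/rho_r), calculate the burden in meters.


4.4681 m

First, compute k:
rho_e / rho_r = 1.16 / 2.89 = 0.401384083
k = 25 + 10 * 0.401384083 = 29.01384083
Then, compute burden:
B = k * D / 1000 = 29.01384083 * 154 / 1000
= 4468.131488 / 1000
= 4.4681 m


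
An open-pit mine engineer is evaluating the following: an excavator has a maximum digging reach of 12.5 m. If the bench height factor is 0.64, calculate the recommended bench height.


8.0 m

Bench height = reach * factor
= 12.5 * 0.64
= 8.0 m


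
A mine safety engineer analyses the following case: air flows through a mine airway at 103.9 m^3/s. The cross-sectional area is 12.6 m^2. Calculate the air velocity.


Velocity = flow rate / cross-sectional area
= 103.9 / 12.6
= 8.246 m/s

8.246 m/s


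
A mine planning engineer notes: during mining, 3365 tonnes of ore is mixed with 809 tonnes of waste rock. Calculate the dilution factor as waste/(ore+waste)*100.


19.3819%

Total material = ore + waste
= 3365 + 809 = 4174 tonnes
Dilution = waste / total * 100
= 809 / 4174 * 100
= 0.1938188788 * 100
= 19.3819%


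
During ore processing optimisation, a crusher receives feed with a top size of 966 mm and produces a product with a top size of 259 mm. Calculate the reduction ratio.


Reduction ratio = feed size / product size
= 966 / 259
= 3.7297

3.7297


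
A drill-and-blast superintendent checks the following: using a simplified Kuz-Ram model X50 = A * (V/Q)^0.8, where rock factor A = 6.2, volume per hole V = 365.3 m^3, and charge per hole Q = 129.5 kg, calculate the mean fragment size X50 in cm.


Compute V/Q:
V/Q = 365.3 / 129.5 = 2.820849421
Raise to the power 0.8:
(V/Q)^0.8 = 2.820849421^0.8 = 2.292471383
Multiply by A:
X50 = 6.2 * 2.292471383
= 14.2133 cm

14.2133 cm


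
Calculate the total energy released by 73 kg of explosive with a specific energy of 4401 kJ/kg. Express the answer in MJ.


321.273 MJ

Energy = mass * specific_energy / 1000
= 73 * 4401 / 1000
= 321273 / 1000
= 321.273 MJ


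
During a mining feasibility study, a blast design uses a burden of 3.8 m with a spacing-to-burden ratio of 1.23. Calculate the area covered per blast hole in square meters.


First, find the spacing:
Spacing = burden * ratio = 3.8 * 1.23
= 4.674 m
Then, calculate the area:
Area = burden * spacing = 3.8 * 4.674
= 17.7612 m^2

17.7612 m^2


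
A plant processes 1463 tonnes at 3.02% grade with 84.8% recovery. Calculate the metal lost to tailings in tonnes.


6.7158 tonnes

Total metal in feed:
= 1463 * 3.02 / 100 = 44.1826 tonnes
Metal recovered:
= 44.1826 * 84.8 / 100 = 37.4668448 tonnes
Metal lost to tailings:
= 44.1826 - 37.4668448
= 6.7158 tonnes


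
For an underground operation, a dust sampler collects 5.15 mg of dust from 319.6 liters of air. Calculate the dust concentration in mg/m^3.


16.1139 mg/m^3

Convert liters to m^3: 1 m^3 = 1000 L
Concentration = mass / volume * 1000
= 5.15 / 319.6 * 1000
= 0.01611389237 * 1000
= 16.1139 mg/m^3


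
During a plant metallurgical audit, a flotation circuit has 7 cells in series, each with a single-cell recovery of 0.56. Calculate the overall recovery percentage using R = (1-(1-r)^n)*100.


99.6807%

Complement of single-cell recovery:
1 - r = 1 - 0.56 = 0.44
Raise to power n:
(1 - r)^7 = 0.44^7 = 0.003192778097
Overall recovery:
R = (1 - 0.003192778097) * 100
= 99.6807%


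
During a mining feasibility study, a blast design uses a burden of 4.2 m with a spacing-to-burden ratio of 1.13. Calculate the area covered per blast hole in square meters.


19.9332 m^2

First, find the spacing:
Spacing = burden * ratio = 4.2 * 1.13
= 4.746 m
Then, calculate the area:
Area = burden * spacing = 4.2 * 4.746
= 19.9332 m^2


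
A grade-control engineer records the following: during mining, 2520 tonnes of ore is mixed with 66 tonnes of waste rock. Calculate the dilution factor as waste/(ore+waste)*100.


Total material = ore + waste
= 2520 + 66 = 2586 tonnes
Dilution = waste / total * 100
= 66 / 2586 * 100
= 0.02552204176 * 100
= 2.5522%

2.5522%


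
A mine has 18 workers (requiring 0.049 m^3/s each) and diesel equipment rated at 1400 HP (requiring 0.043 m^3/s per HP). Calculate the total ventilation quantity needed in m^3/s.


61.082 m^3/s

Airflow for workers:
Q_people = 18 * 0.049 = 0.882 m^3/s
Airflow for diesel equipment:
Q_diesel = 1400 * 0.043 = 60.2 m^3/s
Total ventilation:
Q_total = 0.882 + 60.2
= 61.082 m^3/s


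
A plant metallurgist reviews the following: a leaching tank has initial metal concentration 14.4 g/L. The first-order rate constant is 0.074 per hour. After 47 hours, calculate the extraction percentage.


Compute the exponent:
-k * t = -0.074 * 47 = -3.478
Remaining concentration:
C = 14.4 * exp(-3.478)
= 14.4 * 0.03086908751
= 0.4445148602 g/L
Extracted = 14.4 - 0.4445148602 = 13.95548514 g/L
Extraction % = 13.95548514 / 14.4 * 100
= 96.9131%

96.9131%


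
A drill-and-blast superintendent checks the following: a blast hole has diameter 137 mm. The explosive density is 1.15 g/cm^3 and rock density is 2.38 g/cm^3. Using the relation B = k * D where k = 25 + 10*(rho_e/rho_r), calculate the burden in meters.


4.087 m

First, compute k:
rho_e / rho_r = 1.15 / 2.38 = 0.4831932773
k = 25 + 10 * 0.4831932773 = 29.83193277
Then, compute burden:
B = k * D / 1000 = 29.83193277 * 137 / 1000
= 4086.97479 / 1000
= 4.087 m


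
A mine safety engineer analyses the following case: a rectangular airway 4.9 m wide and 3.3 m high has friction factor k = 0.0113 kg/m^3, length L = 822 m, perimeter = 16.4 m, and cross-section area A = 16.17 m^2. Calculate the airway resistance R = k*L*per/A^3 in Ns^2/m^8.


0.036 Ns^2/m^8

Compute the numerator:
k * L * per = 0.0113 * 822 * 16.4
= 152.33304
Compute the denominator:
A^3 = 16.17^3 = 4227.952113
Resistance:
R = 152.33304 / 4227.952113
= 0.036 Ns^2/m^8


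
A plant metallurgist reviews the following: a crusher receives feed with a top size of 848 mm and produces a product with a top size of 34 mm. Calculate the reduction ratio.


24.9412

Reduction ratio = feed size / product size
= 848 / 34
= 24.9412


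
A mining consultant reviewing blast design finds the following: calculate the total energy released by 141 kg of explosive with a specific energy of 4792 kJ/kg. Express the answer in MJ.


Energy = mass * specific_energy / 1000
= 141 * 4792 / 1000
= 675672 / 1000
= 675.672 MJ

675.672 MJ


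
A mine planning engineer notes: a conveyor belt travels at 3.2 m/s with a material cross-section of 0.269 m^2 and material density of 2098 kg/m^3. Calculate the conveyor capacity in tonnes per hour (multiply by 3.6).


6501.4502 t/h

Volumetric flow = speed * area
= 3.2 * 0.269 = 0.8608 m^3/s
Mass flow = volumetric * density
= 0.8608 * 2098 = 1805.9584 kg/s
Convert to t/h: multiply by 3.6
Capacity = 1805.9584 * 3.6
= 6501.4502 t/h


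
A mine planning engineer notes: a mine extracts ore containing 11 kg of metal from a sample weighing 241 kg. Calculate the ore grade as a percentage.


Ore grade = (metal mass / ore mass) * 100
= (11 / 241) * 100
= 0.04564315353 * 100
= 4.5643%

4.5643%


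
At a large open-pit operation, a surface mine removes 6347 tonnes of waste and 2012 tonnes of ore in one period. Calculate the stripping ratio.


Stripping ratio = waste tonnage / ore tonnage
= 6347 / 2012
= 3.1546

3.1546


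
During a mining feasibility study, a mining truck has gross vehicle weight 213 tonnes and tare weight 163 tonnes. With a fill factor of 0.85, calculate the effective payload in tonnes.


42.5 tonnes

Maximum payload = gross - tare
= 213 - 163 = 50 tonnes
Effective payload = max payload * fill factor
= 50 * 0.85
= 42.5 tonnes


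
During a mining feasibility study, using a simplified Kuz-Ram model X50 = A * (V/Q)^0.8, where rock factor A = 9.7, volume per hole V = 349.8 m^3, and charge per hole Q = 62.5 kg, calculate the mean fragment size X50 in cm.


Compute V/Q:
V/Q = 349.8 / 62.5 = 5.5968
Raise to the power 0.8:
(V/Q)^0.8 = 5.5968^0.8 = 3.965991967
Multiply by A:
X50 = 9.7 * 3.965991967
= 38.4701 cm

38.4701 cm


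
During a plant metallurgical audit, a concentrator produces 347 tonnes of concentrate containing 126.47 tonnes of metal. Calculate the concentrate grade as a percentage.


Grade = (metal in concentrate / concentrate mass) * 100
= (126.47 / 347) * 100
= 0.3644668588 * 100
= 36.4467%

36.4467%


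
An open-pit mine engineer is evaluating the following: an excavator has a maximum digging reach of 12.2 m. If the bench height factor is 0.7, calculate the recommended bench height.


8.54 m

Bench height = reach * factor
= 12.2 * 0.7
= 8.54 m


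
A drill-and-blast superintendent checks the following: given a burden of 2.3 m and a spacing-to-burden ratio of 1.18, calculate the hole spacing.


Spacing = burden * ratio
= 2.3 * 1.18
= 2.714 m

2.714 m


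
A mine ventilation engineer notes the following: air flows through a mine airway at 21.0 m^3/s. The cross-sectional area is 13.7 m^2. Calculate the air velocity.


Velocity = flow rate / cross-sectional area
= 21.0 / 13.7
= 1.5328 m/s

1.5328 m/s


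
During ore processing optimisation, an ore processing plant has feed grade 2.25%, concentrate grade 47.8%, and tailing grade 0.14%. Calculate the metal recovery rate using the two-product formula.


94.0532%

Using the two-product formula:
R = 100 * c * (f - t) / (f * (c - t))
Numerator = 100 * 47.8 * (2.25 - 0.14)
= 100 * 47.8 * 2.11
= 10085.8
Denominator = 2.25 * (47.8 - 0.14)
= 2.25 * 47.66
= 107.235
R = 10085.8 / 107.235
= 94.0532%


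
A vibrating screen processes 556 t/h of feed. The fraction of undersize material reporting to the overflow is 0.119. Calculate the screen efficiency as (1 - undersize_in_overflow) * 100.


Screen efficiency = (1 - fraction of undersize in overflow) * 100
= (1 - 0.119) * 100
= 0.881 * 100
= 88.1%

88.1%


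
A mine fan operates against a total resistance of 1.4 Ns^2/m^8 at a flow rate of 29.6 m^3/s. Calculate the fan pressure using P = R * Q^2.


1226.624 Pa

Compute Q^2:
Q^2 = 29.6^2 = 876.16
Compute pressure:
P = R * Q^2 = 1.4 * 876.16
= 1226.624 Pa


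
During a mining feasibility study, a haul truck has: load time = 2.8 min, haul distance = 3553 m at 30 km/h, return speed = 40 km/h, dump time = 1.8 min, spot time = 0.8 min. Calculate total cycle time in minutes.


17.8355 min

Convert haul speed to m/min: 30 * 1000/60 = 500 m/min
Haul time = 3553 / 500 = 7.106 min
Convert return speed to m/min: 40 * 1000/60 = 666.6666667 m/min
Return time = 3553 / 666.6666667 = 5.3295 min
Total cycle time:
= 2.8 + 7.106 + 1.8 + 5.3295 + 0.8
= 17.8355 min


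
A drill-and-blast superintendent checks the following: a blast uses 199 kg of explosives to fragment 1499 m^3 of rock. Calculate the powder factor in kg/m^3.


Powder factor = explosive mass / rock volume
= 199 / 1499
= 0.1328 kg/m^3

0.1328 kg/m^3


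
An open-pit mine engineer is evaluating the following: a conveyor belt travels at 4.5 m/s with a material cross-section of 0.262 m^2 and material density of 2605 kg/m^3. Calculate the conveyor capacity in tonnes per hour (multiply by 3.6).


Volumetric flow = speed * area
= 4.5 * 0.262 = 1.179 m^3/s
Mass flow = volumetric * density
= 1.179 * 2605 = 3071.295 kg/s
Convert to t/h: multiply by 3.6
Capacity = 3071.295 * 3.6
= 11056.662 t/h

11056.662 t/h


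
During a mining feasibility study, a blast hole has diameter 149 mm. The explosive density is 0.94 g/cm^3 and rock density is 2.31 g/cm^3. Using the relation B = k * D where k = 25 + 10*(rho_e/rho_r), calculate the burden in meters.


4.3313 m

First, compute k:
rho_e / rho_r = 0.94 / 2.31 = 0.4069264069
k = 25 + 10 * 0.4069264069 = 29.06926407
Then, compute burden:
B = k * D / 1000 = 29.06926407 * 149 / 1000
= 4331.320346 / 1000
= 4.3313 m


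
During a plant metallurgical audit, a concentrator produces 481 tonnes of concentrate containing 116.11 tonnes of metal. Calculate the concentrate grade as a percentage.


24.1393%

Grade = (metal in concentrate / concentrate mass) * 100
= (116.11 / 481) * 100
= 0.2413929314 * 100
= 24.1393%


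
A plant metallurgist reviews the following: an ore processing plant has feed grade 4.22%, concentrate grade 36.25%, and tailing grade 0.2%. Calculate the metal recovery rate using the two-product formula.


Using the two-product formula:
R = 100 * c * (f - t) / (f * (c - t))
Numerator = 100 * 36.25 * (4.22 - 0.2)
= 100 * 36.25 * 4.02
= 14572.5
Denominator = 4.22 * (36.25 - 0.2)
= 4.22 * 36.05
= 152.131
R = 14572.5 / 152.131
= 95.7892%

95.7892%


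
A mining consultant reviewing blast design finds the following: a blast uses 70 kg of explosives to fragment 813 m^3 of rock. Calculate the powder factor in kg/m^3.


0.0861 kg/m^3

Powder factor = explosive mass / rock volume
= 70 / 813
= 0.0861 kg/m^3


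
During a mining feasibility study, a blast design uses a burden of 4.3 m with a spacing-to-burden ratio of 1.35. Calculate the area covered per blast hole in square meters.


First, find the spacing:
Spacing = burden * ratio = 4.3 * 1.35
= 5.805 m
Then, calculate the area:
Area = burden * spacing = 4.3 * 5.805
= 24.9615 m^2

24.9615 m^2


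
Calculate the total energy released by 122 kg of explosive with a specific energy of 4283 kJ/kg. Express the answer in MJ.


Energy = mass * specific_energy / 1000
= 122 * 4283 / 1000
= 522526 / 1000
= 522.526 MJ

522.526 MJ


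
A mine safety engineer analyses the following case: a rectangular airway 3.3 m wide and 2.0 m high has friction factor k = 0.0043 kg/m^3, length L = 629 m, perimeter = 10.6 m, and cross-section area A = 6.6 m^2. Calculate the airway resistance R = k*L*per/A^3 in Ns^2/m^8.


Compute the numerator:
k * L * per = 0.0043 * 629 * 10.6
= 28.66982
Compute the denominator:
A^3 = 6.6^3 = 287.496
Resistance:
R = 28.66982 / 287.496
= 0.0997 Ns^2/m^8

0.0997 Ns^2/m^8


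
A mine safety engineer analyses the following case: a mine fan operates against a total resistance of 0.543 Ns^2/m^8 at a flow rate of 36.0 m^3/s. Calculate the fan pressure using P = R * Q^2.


703.728 Pa

Compute Q^2:
Q^2 = 36.0^2 = 1296.0
Compute pressure:
P = R * Q^2 = 0.543 * 1296.0
= 703.728 Pa


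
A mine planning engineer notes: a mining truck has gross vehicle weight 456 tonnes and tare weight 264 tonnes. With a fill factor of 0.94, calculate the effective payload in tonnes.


Maximum payload = gross - tare
= 456 - 264 = 192 tonnes
Effective payload = max payload * fill factor
= 192 * 0.94
= 180.48 tonnes

180.48 tonnes


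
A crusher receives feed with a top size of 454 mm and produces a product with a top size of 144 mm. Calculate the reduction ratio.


Reduction ratio = feed size / product size
= 454 / 144
= 3.1528

3.1528


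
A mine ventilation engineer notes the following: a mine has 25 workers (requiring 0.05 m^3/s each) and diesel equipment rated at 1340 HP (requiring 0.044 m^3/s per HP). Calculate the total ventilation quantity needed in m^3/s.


60.21 m^3/s

Airflow for workers:
Q_people = 25 * 0.05 = 1.25 m^3/s
Airflow for diesel equipment:
Q_diesel = 1340 * 0.044 = 58.96 m^3/s
Total ventilation:
Q_total = 1.25 + 58.96
= 60.21 m^3/s


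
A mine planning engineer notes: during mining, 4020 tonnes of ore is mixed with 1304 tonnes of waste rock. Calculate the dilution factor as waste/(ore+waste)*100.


24.4929%

Total material = ore + waste
= 4020 + 1304 = 5324 tonnes
Dilution = waste / total * 100
= 1304 / 5324 * 100
= 0.2449286251 * 100
= 24.4929%


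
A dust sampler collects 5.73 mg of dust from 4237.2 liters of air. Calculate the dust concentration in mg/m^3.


Convert liters to m^3: 1 m^3 = 1000 L
Concentration = mass / volume * 1000
= 5.73 / 4237.2 * 1000
= 0.001352308128 * 1000
= 1.3523 mg/m^3

1.3523 mg/m^3


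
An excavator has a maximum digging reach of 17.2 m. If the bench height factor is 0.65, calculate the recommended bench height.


11.18 m

Bench height = reach * factor
= 17.2 * 0.65
= 11.18 m


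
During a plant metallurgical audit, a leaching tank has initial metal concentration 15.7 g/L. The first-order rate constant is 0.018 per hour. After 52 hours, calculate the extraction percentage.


60.7807%

Compute the exponent:
-k * t = -0.018 * 52 = -0.936
Remaining concentration:
C = 15.7 * exp(-0.936)
= 15.7 * 0.3921934759
= 6.157437572 g/L
Extracted = 15.7 - 6.157437572 = 9.542562428 g/L
Extraction % = 9.542562428 / 15.7 * 100
= 60.7807%


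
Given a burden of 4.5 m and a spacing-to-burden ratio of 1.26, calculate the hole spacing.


5.67 m

Spacing = burden * ratio
= 4.5 * 1.26
= 5.67 m


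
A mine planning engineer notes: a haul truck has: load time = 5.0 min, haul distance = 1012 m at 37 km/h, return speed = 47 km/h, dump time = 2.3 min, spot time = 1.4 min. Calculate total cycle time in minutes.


Convert haul speed to m/min: 37 * 1000/60 = 616.6666667 m/min
Haul time = 1012 / 616.6666667 = 1.641081081 min
Convert return speed to m/min: 47 * 1000/60 = 783.3333333 m/min
Return time = 1012 / 783.3333333 = 1.291914894 min
Total cycle time:
= 5.0 + 1.641081081 + 2.3 + 1.291914894 + 1.4
= 11.633 min

11.633 min


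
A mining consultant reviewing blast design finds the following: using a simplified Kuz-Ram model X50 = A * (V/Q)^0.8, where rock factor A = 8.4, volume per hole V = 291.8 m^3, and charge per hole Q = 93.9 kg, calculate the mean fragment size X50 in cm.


20.8073 cm

Compute V/Q:
V/Q = 291.8 / 93.9 = 3.107561235
Raise to the power 0.8:
(V/Q)^0.8 = 3.107561235^0.8 = 2.477055608
Multiply by A:
X50 = 8.4 * 2.477055608
= 20.8073 cm


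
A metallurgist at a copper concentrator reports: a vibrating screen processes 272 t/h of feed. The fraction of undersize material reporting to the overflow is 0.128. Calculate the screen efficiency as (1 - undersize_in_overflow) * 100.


87.2%

Screen efficiency = (1 - fraction of undersize in overflow) * 100
= (1 - 0.128) * 100
= 0.872 * 100
= 87.2%


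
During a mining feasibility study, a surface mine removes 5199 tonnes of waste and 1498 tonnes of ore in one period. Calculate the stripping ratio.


3.4706

Stripping ratio = waste tonnage / ore tonnage
= 5199 / 1498
= 3.4706


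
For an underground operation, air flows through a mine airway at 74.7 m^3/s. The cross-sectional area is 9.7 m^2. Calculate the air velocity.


Velocity = flow rate / cross-sectional area
= 74.7 / 9.7
= 7.701 m/s

7.701 m/s


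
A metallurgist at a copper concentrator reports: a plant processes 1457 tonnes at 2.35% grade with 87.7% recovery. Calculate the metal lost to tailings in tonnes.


4.2115 tonnes

Total metal in feed:
= 1457 * 2.35 / 100 = 34.2395 tonnes
Metal recovered:
= 34.2395 * 87.7 / 100 = 30.0280415 tonnes
Metal lost to tailings:
= 34.2395 - 30.0280415
= 4.2115 tonnes


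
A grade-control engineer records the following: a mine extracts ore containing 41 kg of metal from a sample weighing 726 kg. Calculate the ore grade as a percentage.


5.6474%

Ore grade = (metal mass / ore mass) * 100
= (41 / 726) * 100
= 0.0564738292 * 100
= 5.6474%


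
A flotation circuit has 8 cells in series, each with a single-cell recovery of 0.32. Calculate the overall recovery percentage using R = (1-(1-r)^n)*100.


Complement of single-cell recovery:
1 - r = 1 - 0.32 = 0.68
Raise to power n:
(1 - r)^8 = 0.68^8 = 0.04571632397
Overall recovery:
R = (1 - 0.04571632397) * 100
= 95.4284%

95.4284%


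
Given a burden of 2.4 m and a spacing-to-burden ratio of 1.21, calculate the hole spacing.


Spacing = burden * ratio
= 2.4 * 1.21
= 2.904 m

2.904 m


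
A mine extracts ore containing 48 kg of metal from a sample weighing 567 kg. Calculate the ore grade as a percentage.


Ore grade = (metal mass / ore mass) * 100
= (48 / 567) * 100
= 0.08465608466 * 100
= 8.4656%

8.4656%


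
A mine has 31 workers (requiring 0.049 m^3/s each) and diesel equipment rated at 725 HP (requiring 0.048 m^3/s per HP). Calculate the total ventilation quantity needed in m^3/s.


36.319 m^3/s

Airflow for workers:
Q_people = 31 * 0.049 = 1.519 m^3/s
Airflow for diesel equipment:
Q_diesel = 725 * 0.048 = 34.8 m^3/s
Total ventilation:
Q_total = 1.519 + 34.8
= 36.319 m^3/s


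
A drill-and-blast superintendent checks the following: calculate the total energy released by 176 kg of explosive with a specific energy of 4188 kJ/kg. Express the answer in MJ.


737.088 MJ

Energy = mass * specific_energy / 1000
= 176 * 4188 / 1000
= 737088 / 1000
= 737.088 MJ


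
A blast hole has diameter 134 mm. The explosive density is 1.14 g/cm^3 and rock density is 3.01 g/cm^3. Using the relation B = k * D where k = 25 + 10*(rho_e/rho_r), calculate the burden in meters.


3.8575 m

First, compute k:
rho_e / rho_r = 1.14 / 3.01 = 0.3787375415
k = 25 + 10 * 0.3787375415 = 28.78737542
Then, compute burden:
B = k * D / 1000 = 28.78737542 * 134 / 1000
= 3857.508306 / 1000
= 3.8575 m


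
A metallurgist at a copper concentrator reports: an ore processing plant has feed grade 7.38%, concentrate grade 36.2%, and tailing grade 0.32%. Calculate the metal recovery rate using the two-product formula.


Using the two-product formula:
R = 100 * c * (f - t) / (f * (c - t))
Numerator = 100 * 36.2 * (7.38 - 0.32)
= 100 * 36.2 * 7.06
= 25557.2
Denominator = 7.38 * (36.2 - 0.32)
= 7.38 * 35.88
= 264.7944
R = 25557.2 / 264.7944
= 96.5171%

96.5171%


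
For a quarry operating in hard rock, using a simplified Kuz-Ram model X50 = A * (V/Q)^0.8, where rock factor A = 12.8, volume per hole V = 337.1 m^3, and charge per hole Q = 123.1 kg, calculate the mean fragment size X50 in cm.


Compute V/Q:
V/Q = 337.1 / 123.1 = 2.738424045
Raise to the power 0.8:
(V/Q)^0.8 = 2.738424045^0.8 = 2.238724024
Multiply by A:
X50 = 12.8 * 2.238724024
= 28.6557 cm

28.6557 cm


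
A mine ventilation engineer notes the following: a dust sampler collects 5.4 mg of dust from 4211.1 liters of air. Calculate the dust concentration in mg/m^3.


1.2823 mg/m^3

Convert liters to m^3: 1 m^3 = 1000 L
Concentration = mass / volume * 1000
= 5.4 / 4211.1 * 1000
= 0.001282325283 * 1000
= 1.2823 mg/m^3


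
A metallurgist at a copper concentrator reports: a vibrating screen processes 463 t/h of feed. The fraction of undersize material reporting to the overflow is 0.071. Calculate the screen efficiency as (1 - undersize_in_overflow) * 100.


92.9%

Screen efficiency = (1 - fraction of undersize in overflow) * 100
= (1 - 0.071) * 100
= 0.929 * 100
= 92.9%


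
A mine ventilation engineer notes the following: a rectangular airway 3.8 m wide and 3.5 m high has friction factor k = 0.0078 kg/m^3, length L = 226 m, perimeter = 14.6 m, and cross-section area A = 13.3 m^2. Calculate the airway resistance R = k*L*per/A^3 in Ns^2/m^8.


0.0109 Ns^2/m^8

Compute the numerator:
k * L * per = 0.0078 * 226 * 14.6
= 25.73688
Compute the denominator:
A^3 = 13.3^3 = 2352.637
Resistance:
R = 25.73688 / 2352.637
= 0.0109 Ns^2/m^8


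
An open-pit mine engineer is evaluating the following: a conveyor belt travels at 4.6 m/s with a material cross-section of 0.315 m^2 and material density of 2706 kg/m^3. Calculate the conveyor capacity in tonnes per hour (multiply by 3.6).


Volumetric flow = speed * area
= 4.6 * 0.315 = 1.449 m^3/s
Mass flow = volumetric * density
= 1.449 * 2706 = 3920.994 kg/s
Convert to t/h: multiply by 3.6
Capacity = 3920.994 * 3.6
= 14115.5784 t/h

14115.5784 t/h
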